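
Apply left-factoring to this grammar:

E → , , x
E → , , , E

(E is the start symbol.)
Left-factoring transforms A → αβ₁ | αβ₂ into A → αA' and A' → β₁ | β₂
(α is the longest common prefix among the alternatives). Repeat until
no nonterminal has two alternatives with a common prefix.

Round 1: E has alternatives sharing prefix ', ,'. Introduce E': E → , , E'
  Add: E' → x
  Add: E' → , E

No remaining common prefixes — done.

Resulting grammar:
E → , , E'
E' → x
E' → , E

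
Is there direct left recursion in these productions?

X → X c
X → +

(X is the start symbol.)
Yes, X is left-recursive

Direct left recursion occurs when N → N α for some non-terminal N (the right-hand side begins with the left-hand side itself).

X → X c: LEFT RECURSIVE (starts with X)
X → +: starts with '+'

The grammar has direct left recursion on: X.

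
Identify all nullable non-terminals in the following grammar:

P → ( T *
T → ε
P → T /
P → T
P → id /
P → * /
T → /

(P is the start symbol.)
A non-terminal is nullable if it can derive ε (the empty string): either it has an ε-production, or it has a production whose right-hand side consists entirely of nullable non-terminals.

ε-productions: T → ε
So T is immediately nullable.
P → T: every symbol on the right is nullable, so P is nullable too.
Every non-terminal is now nullable.
Nullable = { 'P', 'T' }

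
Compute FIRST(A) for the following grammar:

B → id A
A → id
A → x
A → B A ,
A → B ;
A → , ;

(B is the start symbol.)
To compute FIRST(A), examine every production with A on the left-hand side, reading each right-hand side left to right until a non-nullable symbol is reached.

FIRST sets of the other non-terminals involved (by the same procedure, iterated to a fixed point):
  FIRST(B) = { 'id' }

From A → id:
  - id is a terminal: add 'id' and stop
From A → x:
  - x is a terminal: add 'x' and stop
From A → B A ,:
  - B is a non-terminal: add FIRST(B) \ {ε} = { 'id' }
    B is not nullable, so stop
From A → B ;:
  - B is a non-terminal: add FIRST(B) \ {ε} = { 'id' }
    B is not nullable, so stop
From A → , ;:
  - ',' is a terminal: add ',' and stop

Collecting: FIRST(A) = { ',', 'id', 'x' }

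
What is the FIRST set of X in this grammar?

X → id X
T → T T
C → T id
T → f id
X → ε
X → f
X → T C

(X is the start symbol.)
FIRST sets of the other non-terminals involved (by the same procedure, iterated to a fixed point):
  FIRST(T) = { 'f' }

From X → id X:
  - id is a terminal: add 'id' and stop
From X → ε:
  - ε-production, so ε ∈ FIRST(X)
From X → f:
  - f is a terminal: add 'f' and stop
From X → T C:
  - T is a non-terminal: add FIRST(T) \ {ε} = { 'f' }
    T is not nullable, so stop

Collecting: FIRST(X) = { 'f', 'id', ε }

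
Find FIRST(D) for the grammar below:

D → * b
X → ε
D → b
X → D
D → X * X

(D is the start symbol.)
FIRST sets of the other non-terminals involved (by the same procedure, iterated to a fixed point):
  FIRST(X) = { '*', 'b', ε }

From D → * b:
  - '*' is a terminal: add '*' and stop
From D → b:
  - b is a terminal: add 'b' and stop
From D → X * X:
  - X is a non-terminal: add FIRST(X) \ {ε} = { '*', 'b' }
    X is nullable, so continue to the next symbol
  - '*' is a terminal: add '*' and stop

Collecting: FIRST(D) = { '*', 'b' }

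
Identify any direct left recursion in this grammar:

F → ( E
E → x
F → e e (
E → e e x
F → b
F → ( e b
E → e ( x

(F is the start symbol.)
No direct left recursion

Direct left recursion occurs when N → N α for some non-terminal N (the right-hand side begins with the left-hand side itself).

F → ( E: starts with '('
E → x: starts with x
F → e e (: starts with e
E → e e x: starts with e
F → b: starts with b
F → ( e b: starts with '('
E → e ( x: starts with e

No direct left recursion found.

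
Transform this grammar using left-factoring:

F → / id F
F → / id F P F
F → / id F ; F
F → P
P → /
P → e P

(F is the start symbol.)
Left-factoring transforms A → αβ₁ | αβ₂ into A → αA' and A' → β₁ | β₂
(α is the longest common prefix among the alternatives). Repeat until
no nonterminal has two alternatives with a common prefix.

Round 1: F has alternatives sharing prefix '/ id F'. Introduce F': F → / id F F'
  Add: F' → ε
  Add: F' → P F
  Add: F' → ; F

No remaining common prefixes — done.

Resulting grammar:
F → / id F F'
F' → ε
F' → P F
F' → ; F
F → P
P → /
P → e P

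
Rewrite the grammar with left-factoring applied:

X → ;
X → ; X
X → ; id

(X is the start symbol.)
X → ; X'
X' → ε
X' → X
X' → id

Left-factoring transforms A → αβ₁ | αβ₂ into A → αA' and A' → β₁ | β₂
(α is the longest common prefix among the alternatives). Repeat until
no nonterminal has two alternatives with a common prefix.

Round 1: X has alternatives sharing prefix ';'. Introduce X': X → ; X'
  Add: X' → ε
  Add: X' → X
  Add: X' → id

No remaining common prefixes — done.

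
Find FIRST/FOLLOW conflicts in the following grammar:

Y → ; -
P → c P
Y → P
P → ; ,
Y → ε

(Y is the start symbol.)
A FIRST/FOLLOW conflict occurs when a non-terminal N has a nullable alternative N → β (β ⇒* ε) and another alternative N → α with FIRST(α) ∩ FOLLOW(N) ≠ ∅: on such a lookahead the parser cannot decide between expanding α and letting N vanish via β.

Nullable non-terminals: Y.
FIRST sets used below: FIRST(P) = { ';', 'c' }

Y: nullable alternative(s) Y → ε; FOLLOW(Y) = { $ }
  Y → ; -: FIRST \ {ε} = { ';' } — disjoint from FOLLOW(Y)
  Y → P: FIRST \ {ε} = { ';', 'c' } — disjoint from FOLLOW(Y)
  Y → ε: FIRST \ {ε} = { } — this is the only nullable alternative, skip

P has no nullable alternative, so no FIRST/FOLLOW check is needed there.

No FIRST/FOLLOW conflicts found.

Answer: No FIRST/FOLLOW conflicts.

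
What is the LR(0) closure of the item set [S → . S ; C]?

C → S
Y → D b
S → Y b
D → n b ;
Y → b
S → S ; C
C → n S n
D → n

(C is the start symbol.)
Start with: [S → . S ; C]
  [S → . S ; C] has the dot before S: add [S → . Y b]
  [S → . Y b] has the dot before Y: add [Y → . D b], [Y → . b]
  [Y → . D b] has the dot before D: add [D → . n b ;], [D → . n]
No further items can be added.

CLOSURE = { [D → . n b ;], [D → . n], [S → . S ; C], [S → . Y b], [Y → . D b], [Y → . b] }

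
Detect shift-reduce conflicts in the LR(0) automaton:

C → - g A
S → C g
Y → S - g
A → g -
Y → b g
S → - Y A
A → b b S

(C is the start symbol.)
No shift-reduce conflicts

Augment with C' → C and build the canonical LR(0) collection (I0 = CLOSURE({[C' → . C]}), then GOTO on every symbol after a dot until no new states appear). It has 20 states:
  I0: { [C → . - g A], [C' → . C] }  — shift
  I1: { [C → - . g A] }  — shift
  I2: { [C' → C .] }  — accept
  I3: { [A → . b b S], [A → . g -], [C → - g . A] }  — shift
  I4: { [C → - g A .] }  — reduce
  I5: { [A → b . b S] }  — shift
  I6: { [A → g . -] }  — shift
  I7: { [A → g - .] }  — reduce
  I8: { [A → b b . S], [C → . - g A], [S → . - Y A], [S → . C g] }  — shift
  I9: { [C → - . g A], [C → . - g A], [S → - . Y A], [S → . - Y A], [S → . C g], [Y → . S - g], [Y → . b g] }  — shift
  I10: { [S → C . g] }  — shift
  I11: { [A → b b S .] }  — reduce
  I12: { [S → C g .] }  — reduce
  I13: { [Y → S . - g] }  — shift
  I14: { [A → . b b S], [A → . g -], [S → - Y . A] }  — shift
  I15: { [Y → b . g] }  — shift
  I16: { [Y → b g .] }  — reduce
  I17: { [S → - Y A .] }  — reduce
  I18: { [Y → S - . g] }  — shift
  I19: { [Y → S - g .] }  — reduce

No state contains both a complete item and a shift item.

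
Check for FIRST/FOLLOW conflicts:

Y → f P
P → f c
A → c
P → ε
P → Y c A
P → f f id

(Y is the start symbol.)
A FIRST/FOLLOW conflict occurs when a non-terminal N has a nullable alternative N → β (β ⇒* ε) and another alternative N → α with FIRST(α) ∩ FOLLOW(N) ≠ ∅: on such a lookahead the parser cannot decide between expanding α and letting N vanish via β.

Nullable non-terminals: P.
FIRST sets used below: FIRST(Y) = { 'f' }

P: nullable alternative(s) P → ε; FOLLOW(P) = { $, 'c' }
  P → f c: FIRST \ {ε} = { 'f' } — disjoint from FOLLOW(P)
  P → ε: FIRST \ {ε} = { } — this is the only nullable alternative, skip
  P → Y c A: FIRST \ {ε} = { 'f' } — disjoint from FOLLOW(P)
  P → f f id: FIRST \ {ε} = { 'f' } — disjoint from FOLLOW(P)

A, Y have no nullable alternative, so no FIRST/FOLLOW check is needed there.

No FIRST/FOLLOW conflicts found.

Answer: No FIRST/FOLLOW conflicts.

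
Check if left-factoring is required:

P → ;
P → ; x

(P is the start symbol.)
Left-factoring is needed when two productions for the same non-terminal
share a common prefix on the right-hand side.

Productions for P:
  P → ;
  P → ; x

Found common prefix ';' in productions for P

Answer: Yes, P has productions with common prefix ';'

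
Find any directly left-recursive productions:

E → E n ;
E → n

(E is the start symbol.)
E → E n ;: LEFT RECURSIVE (starts with E)
E → n: starts with n

The grammar has direct left recursion on: E.

Answer: Yes, E is left-recursive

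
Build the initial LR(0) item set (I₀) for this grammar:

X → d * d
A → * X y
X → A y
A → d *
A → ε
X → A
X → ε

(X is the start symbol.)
{ [A → . * X y], [A → . d *], [A → .], [X → . A y], [X → . A], [X → . d * d], [X → .], [X' → . X] }

First, augment the grammar with X' → X
I₀ = CLOSURE({ [X' → . X] }):
  [X' → . X] has the dot before X: add [X → . d * d], [X → . A y], [X → . A], [X → .]
  [X → . A y] has the dot before A: add [A → . * X y], [A → . d *], [A → .]
No further items can be added.

I₀ = { [A → . * X y], [A → . d *], [A → .], [X → . A y], [X → . A], [X → . d * d], [X → .], [X' → . X] }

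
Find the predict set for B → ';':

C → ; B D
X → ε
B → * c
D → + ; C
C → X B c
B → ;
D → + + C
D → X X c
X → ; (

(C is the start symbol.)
PREDICT(B → ';') = (FIRST(RHS) \ {ε}) ∪ (FOLLOW(B) if ε ∈ FIRST(RHS), i.e. RHS ⇒* ε)
FIRST(';') = { ';' }
ε ∉ FIRST(';'), so FOLLOW(B) is not added.
PREDICT(B → ';') = { ';' }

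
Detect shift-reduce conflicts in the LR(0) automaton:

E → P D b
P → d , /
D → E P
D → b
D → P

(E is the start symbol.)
A shift-reduce conflict occurs when an LR(0) state has both:
  - a complete (reduce) item [A → α .] (dot at the end), and
  - a shift item [B → β . c γ] (dot before a terminal).

Augment with E' → E and build the canonical LR(0) collection (I0 = CLOSURE({[E' → . E]}), then GOTO on every symbol after a dot until no new states appear). It has 12 states:
  I0: { [E → . P D b], [E' → . E], [P → . d , /] }  — shift
  I1: { [E' → E .] }  — accept
  I2: { [D → . E P], [D → . P], [D → . b], [E → . P D b], [E → P . D b], [P → . d , /] }  — shift
  I3: { [P → d . , /] }  — shift
  I4: { [P → d , . /] }  — shift
  I5: { [P → d , / .] }  — reduce
  I6: { [E → P D . b] }  — shift
  I7: { [D → E . P], [P → . d , /] }  — shift
  I8: { [D → . E P], [D → . P], [D → . b], [D → P .], [E → . P D b], [E → P . D b], [P → . d , /] }  — shift, reduce
  I9: { [D → b .] }  — reduce
  I10: { [D → E P .] }  — reduce
  I11: { [E → P D b .] }  — reduce

I8 contains reduce item [D → P .] and shift items [D → . b], [P → . d , /] — shift-reduce conflict.

Answer: Yes — I8: [D → P .] vs [D → . b]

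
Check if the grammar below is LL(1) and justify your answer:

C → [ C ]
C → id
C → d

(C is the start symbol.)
Yes, the grammar is LL(1).

A grammar is LL(1) if for each non-terminal N with multiple productions, the predict sets of those productions are pairwise disjoint, where PREDICT(N → α) = (FIRST(α) \ {ε}) ∪ (FOLLOW(N) if α ⇒* ε).

For C:
  PREDICT(C → '[' C ']') = { '[' }
  PREDICT(C → id) = { 'id' }
  PREDICT(C → d) = { 'd' }

All predict sets are disjoint. The grammar IS LL(1).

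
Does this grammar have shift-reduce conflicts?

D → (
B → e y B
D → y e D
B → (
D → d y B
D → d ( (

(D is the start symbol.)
No shift-reduce conflicts

A shift-reduce conflict occurs when an LR(0) state has both:
  - a complete (reduce) item [A → α .] (dot at the end), and
  - a shift item [B → β . c γ] (dot before a terminal).

Augment with D' → D and build the canonical LR(0) collection (I0 = CLOSURE({[D' → . D]}), then GOTO on every symbol after a dot until no new states appear). It has 15 states:
  I0: { [D → . (], [D → . d ( (], [D → . d y B], [D → . y e D], [D' → . D] }  — shift
  I1: { [D → ( .] }  — reduce
  I2: { [D' → D .] }  — accept
  I3: { [D → d . ( (], [D → d . y B] }  — shift
  I4: { [D → y . e D] }  — shift
  I5: { [D → . (], [D → . d ( (], [D → . d y B], [D → . y e D], [D → y e . D] }  — shift
  I6: { [D → y e D .] }  — reduce
  I7: { [D → d ( . (] }  — shift
  I8: { [B → . (], [B → . e y B], [D → d y . B] }  — shift
  I9: { [B → ( .] }  — reduce
  I10: { [D → d y B .] }  — reduce
  I11: { [B → e . y B] }  — shift
  I12: { [B → . (], [B → . e y B], [B → e y . B] }  — shift
  I13: { [B → e y B .] }  — reduce
  I14: { [D → d ( ( .] }  — reduce

No state contains both a complete item and a shift item.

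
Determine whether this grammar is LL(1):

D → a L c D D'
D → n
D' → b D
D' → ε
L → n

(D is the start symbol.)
No. Predict set conflict for D': { 'b' }

A grammar is LL(1) if for each non-terminal N with multiple productions, the predict sets of those productions are pairwise disjoint, where PREDICT(N → α) = (FIRST(α) \ {ε}) ∪ (FOLLOW(N) if α ⇒* ε).

Relevant sets:
  FOLLOW(D') = { $, 'b' }

For D:
  PREDICT(D → a L c D D') = { 'a' }
  PREDICT(D → n) = { 'n' }
For D':
  PREDICT(D' → b D) = { 'b' }
  PREDICT(D' → ε) = { $, 'b' }
L has a single production, so nothing to check there.

Conflict found: Predict set conflict for D': { 'b' }
The grammar is NOT LL(1).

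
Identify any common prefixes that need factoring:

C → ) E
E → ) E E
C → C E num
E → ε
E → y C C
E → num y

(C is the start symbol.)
Left-factoring is needed when two productions for the same non-terminal
share a common prefix on the right-hand side.

Productions for C:
  C → ) E
  C → C E num
Productions for E:
  E → ) E E
  E → ε
  E → y C C
  E → num y

No common prefixes found.

Answer: No, left-factoring is not needed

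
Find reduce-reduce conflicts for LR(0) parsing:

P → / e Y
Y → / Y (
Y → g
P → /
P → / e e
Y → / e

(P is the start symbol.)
No reduce-reduce conflicts

Augment with P' → P and build the canonical LR(0) collection (I0 = CLOSURE({[P' → . P]}), then GOTO on every symbol after a dot until no new states appear). It has 11 states:
  I0: { [P → . / e Y], [P → . / e e], [P → . /], [P' → . P] }  — shift
  I1: { [P → / . e Y], [P → / . e e], [P → / .] }  — shift, reduce
  I2: { [P' → P .] }  — accept
  I3: { [P → / e . Y], [P → / e . e], [Y → . / Y (], [Y → . / e], [Y → . g] }  — shift
  I4: { [Y → . / Y (], [Y → . / e], [Y → . g], [Y → / . Y (], [Y → / . e] }  — shift
  I5: { [P → / e Y .] }  — reduce
  I6: { [P → / e e .] }  — reduce
  I7: { [Y → g .] }  — reduce
  I8: { [Y → / Y . (] }  — shift
  I9: { [Y → / e .] }  — reduce
  I10: { [Y → / Y ( .] }  — reduce

No state contains more than one complete item.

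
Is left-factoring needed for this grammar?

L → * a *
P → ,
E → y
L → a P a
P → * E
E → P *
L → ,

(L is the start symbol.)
Left-factoring is needed when two productions for the same non-terminal
share a common prefix on the right-hand side.

Productions for L:
  L → * a *
  L → a P a
  L → ,
Productions for P:
  P → ,
  P → * E
Productions for E:
  E → y
  E → P *

No common prefixes found.

Answer: No, left-factoring is not needed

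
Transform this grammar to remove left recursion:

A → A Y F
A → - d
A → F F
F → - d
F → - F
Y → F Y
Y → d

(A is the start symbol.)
A is directly left-recursive. The standard transformation for
  A → A α₁ | ... | A α_m | β₁ | ... | β_n
is
  A  → β₁ A' | ... | β_n A'
  A' → α₁ A' | ... | α_m A' | ε

A → - d becomes A → - d A'
A → F F becomes A → F F A'
A → A Y F becomes A' → Y F A'
Add A' → ε

Productions for other non-terminals are unchanged:
  F → - d
  F → - F
  Y → F Y
  Y → d

Resulting grammar:
A → - d A'
A → F F A'
A' → Y F A'
A' → ε
F → - d
F → - F
Y → F Y
Y → d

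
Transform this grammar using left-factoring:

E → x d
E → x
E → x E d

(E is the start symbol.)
E → x E'
E' → d
E' → ε
E' → E d

Left-factoring transforms A → αβ₁ | αβ₂ into A → αA' and A' → β₁ | β₂
(α is the longest common prefix among the alternatives). Repeat until
no nonterminal has two alternatives with a common prefix.

Round 1: E has alternatives sharing prefix 'x'. Introduce E': E → x E'
  Add: E' → d
  Add: E' → ε
  Add: E' → E d

No remaining common prefixes — done.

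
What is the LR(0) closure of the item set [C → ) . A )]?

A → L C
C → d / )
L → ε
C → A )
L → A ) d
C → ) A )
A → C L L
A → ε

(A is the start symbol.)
To compute CLOSURE, for each item [A → α.Bβ] where B is a non-terminal, add [B → .γ] for all productions B → γ; repeat for the newly added items until nothing changes.

Start with: [C → ) . A )]
  [C → ) . A )] has the dot before A: add [A → . L C], [A → . C L L], [A → .]
  [A → . L C] has the dot before L: add [L → .], [L → . A ) d]
  [A → . C L L] has the dot before C: add [C → . d / )], [C → . A )], [C → . ) A )]
No further items can be added.

CLOSURE = { [A → . C L L], [A → . L C], [A → .], [C → ) . A )], [C → . ) A )], [C → . A )], [C → . d / )], [L → . A ) d], [L → .] }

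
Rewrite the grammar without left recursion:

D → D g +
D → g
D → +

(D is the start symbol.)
D is directly left-recursive. The standard transformation for
  A → A α₁ | ... | A α_m | β₁ | ... | β_n
is
  A  → β₁ A' | ... | β_n A'
  A' → α₁ A' | ... | α_m A' | ε

D → g becomes D → g D'
D → + becomes D → + D'
D → D g + becomes D' → g + D'
Add D' → ε

Resulting grammar:
D → g D'
D → + D'
D' → g + D'
D' → ε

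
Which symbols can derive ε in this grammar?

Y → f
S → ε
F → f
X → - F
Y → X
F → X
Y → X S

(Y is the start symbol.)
A non-terminal is nullable if it can derive ε (the empty string): either it has an ε-production, or it has a production whose right-hand side consists entirely of nullable non-terminals.

ε-productions: S → ε
So S is immediately nullable.
No further non-terminal can be added: every production for the remaining non-terminals contains a terminal or a non-nullable non-terminal.
Nullable = { 'S' }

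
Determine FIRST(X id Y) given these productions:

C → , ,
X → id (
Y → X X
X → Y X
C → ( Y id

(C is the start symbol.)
FIRST sets of the non-terminals involved (from the grammar, by fixed-point iteration):
  FIRST(X) = { 'id' }

To compute FIRST(X id Y), process the symbols left to right:
Symbol X is a non-terminal. Add FIRST(X) \ {ε} = { 'id' }
X is not nullable (ε ∉ FIRST(X)), so stop here.
FIRST(X id Y) = { 'id' }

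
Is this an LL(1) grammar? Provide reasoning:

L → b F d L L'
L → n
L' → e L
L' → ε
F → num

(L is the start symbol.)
No. Predict set conflict for L': { 'e' }

Relevant sets:
  FOLLOW(L') = { $, 'e' }

For L:
  PREDICT(L → b F d L L') = { 'b' }
  PREDICT(L → n) = { 'n' }
For L':
  PREDICT(L' → e L) = { 'e' }
  PREDICT(L' → ε) = { $, 'e' }
F has a single production, so nothing to check there.

Conflict found: Predict set conflict for L': { 'e' }
The grammar is NOT LL(1).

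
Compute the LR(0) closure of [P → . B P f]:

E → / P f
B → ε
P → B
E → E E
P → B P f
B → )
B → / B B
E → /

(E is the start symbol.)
{ [B → . )], [B → . / B B], [B → .], [P → . B P f] }

To compute CLOSURE, for each item [A → α.Bβ] where B is a non-terminal, add [B → .γ] for all productions B → γ; repeat for the newly added items until nothing changes.

Start with: [P → . B P f]
  [P → . B P f] has the dot before B: add [B → .], [B → . )], [B → . / B B]
No further items can be added.

CLOSURE = { [B → . )], [B → . / B B], [B → .], [P → . B P f] }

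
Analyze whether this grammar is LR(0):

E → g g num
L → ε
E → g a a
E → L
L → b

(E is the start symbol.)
No. Shift-reduce conflict between [L → .] and [E → . g a a]

Augment with E' → E and build the canonical LR(0) collection (I0 = CLOSURE({[E' → . E]}), then GOTO on every symbol after a dot until no new states appear). It has 9 states:
  I0: { [E → . L], [E → . g a a], [E → . g g num], [E' → . E], [L → . b], [L → .] }  — shift, reduce
  I1: { [E' → E .] }  — accept
  I2: { [E → L .] }  — reduce
  I3: { [L → b .] }  — reduce
  I4: { [E → g . a a], [E → g . g num] }  — shift
  I5: { [E → g a . a] }  — shift
  I6: { [E → g g . num] }  — shift
  I7: { [E → g g num .] }  — reduce
  I8: { [E → g a a .] }  — reduce

Conflict in state I0:
  Shift-reduce conflict between [L → .] and [E → . g a a]
So the grammar is NOT LR(0).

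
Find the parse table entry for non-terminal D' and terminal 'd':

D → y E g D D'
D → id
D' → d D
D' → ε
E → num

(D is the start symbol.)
D' → d D, D' → ε

To find M[D', 'd'], we find productions for D' where 'd' is in the predict set (PREDICT(N → α) = (FIRST(α) \ {ε}) ∪ (FOLLOW(N) if α ⇒* ε)).

Relevant sets:
  FOLLOW(D') = { $, 'd' }

D' → d D: PREDICT = { 'd' }
  'd' is in predict set, so this production goes in M[D', 'd']
D' → ε: PREDICT = { $, 'd' }
  'd' is in predict set, so this production goes in M[D', 'd']

M[D', 'd'] = D' → d D, D' → ε  (a multiply-defined cell — the grammar is not LL(1))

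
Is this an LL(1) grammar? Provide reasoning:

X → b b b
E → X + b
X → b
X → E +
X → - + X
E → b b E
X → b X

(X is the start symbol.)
No. Predict set conflict for X: { 'b' }

A grammar is LL(1) if for each non-terminal N with multiple productions, the predict sets of those productions are pairwise disjoint, where PREDICT(N → α) = (FIRST(α) \ {ε}) ∪ (FOLLOW(N) if α ⇒* ε).

Relevant sets:
  FIRST(E) = { '-', 'b' }
  FIRST(X) = { '-', 'b' }

For X:
  PREDICT(X → b b b) = { 'b' }
  PREDICT(X → b) = { 'b' }
  PREDICT(X → E '+') = { '-', 'b' }
  PREDICT(X → '-' '+' X) = { '-' }
  PREDICT(X → b X) = { 'b' }
For E:
  PREDICT(E → X '+' b) = { '-', 'b' }
  PREDICT(E → b b E) = { 'b' }

Conflict found: Predict set conflict for X: { 'b' }
The grammar is NOT LL(1).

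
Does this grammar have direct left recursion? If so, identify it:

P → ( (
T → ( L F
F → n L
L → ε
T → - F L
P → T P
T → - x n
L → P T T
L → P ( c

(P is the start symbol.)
P → ( (: starts with '('
T → ( L F: starts with '('
F → n L: starts with n
L → ε: starts with ε
T → - F L: starts with '-'
P → T P: starts with T
T → - x n: starts with '-'
L → P T T: starts with P
L → P ( c: starts with P

No direct left recursion found.

Answer: No direct left recursion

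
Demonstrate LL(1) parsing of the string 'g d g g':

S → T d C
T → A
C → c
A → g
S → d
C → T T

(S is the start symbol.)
LL(1) parsing maintains a stack (initially the start symbol over $) and the input. At each step: if the stack top is a terminal, match it against the current input token; if it is a non-terminal N, replace it with the RHS of M[N, lookahead] (the unique production whose predict set contains the lookahead).

Stack is shown with the top on the left.

Stack    Input      Action
--------------------------
S $      g d g g $  output S → T d C
T d C $  g d g g $  output T → A
A d C $  g d g g $  output A → g
g d C $  g d g g $  match 'g'
d C $    d g g $    match 'd'
C $      g g $      output C → T T
T T $    g g $      output T → A
A T $    g g $      output A → g
g T $    g g $      match 'g'
T $      g $        output T → A
A $      g $        output A → g
g $      g $        match 'g'
$        $          accept

The string is accepted.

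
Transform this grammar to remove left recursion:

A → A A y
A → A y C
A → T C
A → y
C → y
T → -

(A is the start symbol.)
A is directly left-recursive. The standard transformation for
  A → A α₁ | ... | A α_m | β₁ | ... | β_n
is
  A  → β₁ A' | ... | β_n A'
  A' → α₁ A' | ... | α_m A' | ε

A → T C becomes A → T C A'
A → y becomes A → y A'
A → A A y becomes A' → A y A'
A → A y C becomes A' → y C A'
Add A' → ε

Productions for other non-terminals are unchanged:
  C → y
  T → -

Resulting grammar:
A → T C A'
A → y A'
A' → A y A'
A' → y C A'
A' → ε
C → y
T → -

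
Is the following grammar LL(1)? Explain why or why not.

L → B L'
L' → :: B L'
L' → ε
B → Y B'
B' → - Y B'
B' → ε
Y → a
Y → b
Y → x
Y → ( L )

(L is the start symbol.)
Yes, the grammar is LL(1).

Relevant sets:
  FOLLOW(L') = { $, ')' }
  FOLLOW(B') = { $, ')', '::' }

For L':
  PREDICT(L' → :: B L') = { '::' }
  PREDICT(L' → ε) = { $, ')' }
For B':
  PREDICT(B' → '-' Y B') = { '-' }
  PREDICT(B' → ε) = { $, ')', '::' }
For Y:
  PREDICT(Y → a) = { 'a' }
  PREDICT(Y → b) = { 'b' }
  PREDICT(Y → x) = { 'x' }
  PREDICT(Y → '(' L ')') = { '(' }
L, B have a single production, so nothing to check there.

All predict sets are disjoint. The grammar IS LL(1).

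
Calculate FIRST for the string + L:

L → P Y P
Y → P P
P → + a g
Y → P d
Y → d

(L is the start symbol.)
{ '+' }

To compute FIRST(+ L), process the symbols left to right:
Symbol + is a terminal. Add '+' and stop.
FIRST(+ L) = { '+' }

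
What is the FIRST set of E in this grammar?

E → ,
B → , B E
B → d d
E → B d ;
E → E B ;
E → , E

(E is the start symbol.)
To compute FIRST(E), examine every production with E on the left-hand side, reading each right-hand side left to right until a non-nullable symbol is reached.

FIRST sets of the other non-terminals involved (by the same procedure, iterated to a fixed point):
  FIRST(B) = { ',', 'd' }

From E → ,:
  - ',' is a terminal: add ',' and stop
From E → B d ;:
  - B is a non-terminal: add FIRST(B) \ {ε} = { ',', 'd' }
    B is not nullable, so stop
From E → E B ;:
  - E is the symbol being defined: contributes nothing new
    E is not nullable, so stop
From E → , E:
  - ',' is a terminal: add ',' and stop

Collecting: FIRST(E) = { ',', 'd' }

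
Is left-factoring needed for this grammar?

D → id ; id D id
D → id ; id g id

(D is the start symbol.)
Yes, D has productions with common prefix 'id ; id'

Left-factoring is needed when two productions for the same non-terminal
share a common prefix on the right-hand side.

Productions for D:
  D → id ; id D id
  D → id ; id g id

Found common prefix 'id ; id' in productions for D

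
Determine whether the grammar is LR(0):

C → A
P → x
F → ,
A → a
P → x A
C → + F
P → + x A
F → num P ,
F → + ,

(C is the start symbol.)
No. Shift-reduce conflict between [P → x .] and [A → . a]

A grammar is LR(0) if no state in the canonical LR(0) collection has:
  - both a shift item (dot before a terminal) and a complete item (shift-reduce conflict), or
  - two or more complete items (reduce-reduce conflict; the accept item [C' → C .] counts as a complete item here).

Augment with C' → C and build the canonical LR(0) collection (I0 = CLOSURE({[C' → . C]}), then GOTO on every symbol after a dot until no new states appear). It has 17 states:
  I0: { [A → . a], [C → . + F], [C → . A], [C' → . C] }  — shift
  I1: { [C → + . F], [F → . + ,], [F → . ,], [F → . num P ,] }  — shift
  I2: { [C → A .] }  — reduce
  I3: { [C' → C .] }  — accept
  I4: { [A → a .] }  — reduce
  I5: { [F → + . ,] }  — shift
  I6: { [F → , .] }  — reduce
  I7: { [C → + F .] }  — reduce
  I8: { [F → num . P ,], [P → . + x A], [P → . x A], [P → . x] }  — shift
  I9: { [P → + . x A] }  — shift
  I10: { [F → num P . ,] }  — shift
  I11: { [A → . a], [P → x . A], [P → x .] }  — shift, reduce
  I12: { [P → x A .] }  — reduce
  I13: { [F → num P , .] }  — reduce
  I14: { [A → . a], [P → + x . A] }  — shift
  I15: { [P → + x A .] }  — reduce
  I16: { [F → + , .] }  — reduce

Conflict in state I11:
  Shift-reduce conflict between [P → x .] and [A → . a]
So the grammar is NOT LR(0).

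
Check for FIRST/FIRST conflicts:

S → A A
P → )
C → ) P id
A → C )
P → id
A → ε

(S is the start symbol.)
A FIRST/FIRST conflict occurs when two productions N → α and N → β for the same non-terminal have FIRST(α) ∩ FIRST(β) ≠ ∅ (with ε ∈ FIRST of a nullable right-hand side, so two nullable alternatives also conflict).

FIRST sets of the non-terminals at (or reachable through a nullable prefix from) the front of some alternative:
  FIRST(C) = { ')' }

Productions for P:
  P → ): FIRST = { ')' }
  P → id: FIRST = { 'id' }
Productions for A:
  A → C ): FIRST = { ')' }
  A → ε: FIRST = { ε }
S, C have only one production, so no FIRST/FIRST conflict is possible there.

All alternatives of each non-terminal have pairwise disjoint FIRST sets.

Answer: No FIRST/FIRST conflicts.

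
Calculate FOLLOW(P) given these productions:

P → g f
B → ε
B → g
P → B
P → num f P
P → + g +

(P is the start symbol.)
To compute FOLLOW(P), find every occurrence of P on a right-hand side N → α P β: add FIRST(β) \ {ε}, and if β is empty or nullable also add FOLLOW(N). Iterate to a fixed point.

P is the start symbol, so $ ∈ FOLLOW(P).
In P → num f P: P is at the end; this adds FOLLOW(P) to itself — nothing new

Taking the union: FOLLOW(P) = { $ }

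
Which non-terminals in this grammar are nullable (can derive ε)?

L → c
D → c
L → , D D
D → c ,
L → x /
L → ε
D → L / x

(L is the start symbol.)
A non-terminal is nullable if it can derive ε (the empty string): either it has an ε-production, or it has a production whose right-hand side consists entirely of nullable non-terminals.

ε-productions: L → ε
So L is immediately nullable.
No further non-terminal can be added: every production for the remaining non-terminals contains a terminal or a non-nullable non-terminal.
Nullable = { 'L' }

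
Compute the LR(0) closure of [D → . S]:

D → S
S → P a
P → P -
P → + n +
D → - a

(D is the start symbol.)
To compute CLOSURE, for each item [A → α.Bβ] where B is a non-terminal, add [B → .γ] for all productions B → γ; repeat for the newly added items until nothing changes.

Start with: [D → . S]
  [D → . S] has the dot before S: add [S → . P a]
  [S → . P a] has the dot before P: add [P → . P -], [P → . + n +]
No further items can be added.

CLOSURE = { [D → . S], [P → . + n +], [P → . P -], [S → . P a] }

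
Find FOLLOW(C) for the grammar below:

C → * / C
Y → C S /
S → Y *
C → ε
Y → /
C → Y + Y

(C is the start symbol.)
{ $, '*', '/' }

C is the start symbol, so $ ∈ FOLLOW(C).
In C → * / C: C is at the end; this adds FOLLOW(C) to itself — nothing new
In Y → C S /: C is followed by S '/', add FIRST(S '/') \ {ε} = { '*', '/' }

Taking the union: FOLLOW(C) = { $, '*', '/' }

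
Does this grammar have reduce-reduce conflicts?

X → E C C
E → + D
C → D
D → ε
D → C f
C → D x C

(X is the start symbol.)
A reduce-reduce conflict occurs when an LR(0) state has two complete items [A → α .] and [B → β .] — both call for a reduction, and with no lookahead the parser cannot choose between them.

Augment with X' → X and build the canonical LR(0) collection (I0 = CLOSURE({[X' → . X]}), then GOTO on every symbol after a dot until no new states appear). It has 12 states:
  I0: { [E → . + D], [X → . E C C], [X' → . X] }  — shift
  I1: { [C → . D x C], [C → . D], [D → . C f], [D → .], [E → + . D] }  — reduce
  I2: { [C → . D x C], [C → . D], [D → . C f], [D → .], [X → E . C C] }  — reduce
  I3: { [X' → X .] }  — accept
  I4: { [C → . D x C], [C → . D], [D → . C f], [D → .], [D → C . f], [X → E C . C] }  — shift, reduce
  I5: { [C → D . x C], [C → D .] }  — shift, reduce
  I6: { [C → . D x C], [C → . D], [C → D x . C], [D → . C f], [D → .] }  — reduce
  I7: { [C → D x C .], [D → C . f] }  — shift, reduce
  I8: { [D → C f .] }  — reduce
  I9: { [D → C . f], [X → E C C .] }  — shift, reduce
  I10: { [D → C . f] }  — shift
  I11: { [C → D . x C], [C → D .], [E → + D .] }  — shift, 2 reduces

I11 contains complete items [C → D .], [E → + D .] — reduce-reduce conflict.

Answer: Yes — I11: [C → D .] vs [E → + D .]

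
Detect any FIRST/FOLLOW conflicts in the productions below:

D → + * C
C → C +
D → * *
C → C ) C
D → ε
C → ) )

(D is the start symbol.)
No FIRST/FOLLOW conflicts.

A FIRST/FOLLOW conflict occurs when a non-terminal N has a nullable alternative N → β (β ⇒* ε) and another alternative N → α with FIRST(α) ∩ FOLLOW(N) ≠ ∅: on such a lookahead the parser cannot decide between expanding α and letting N vanish via β.

Nullable non-terminals: D.

D: nullable alternative(s) D → ε; FOLLOW(D) = { $ }
  D → + * C: FIRST \ {ε} = { '+' } — disjoint from FOLLOW(D)
  D → * *: FIRST \ {ε} = { '*' } — disjoint from FOLLOW(D)
  D → ε: FIRST \ {ε} = { } — this is the only nullable alternative, skip

C has no nullable alternative, so no FIRST/FOLLOW check is needed there.

No FIRST/FOLLOW conflicts found.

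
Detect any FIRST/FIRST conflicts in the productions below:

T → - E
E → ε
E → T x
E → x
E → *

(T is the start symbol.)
No FIRST/FIRST conflicts.

FIRST sets of the non-terminals at (or reachable through a nullable prefix from) the front of some alternative:
  FIRST(T) = { '-' }

Productions for E:
  E → ε: FIRST = { ε }
  E → T x: FIRST = { '-' }
  E → x: FIRST = { 'x' }
  E → *: FIRST = { '*' }
T has only one production, so no FIRST/FIRST conflict is possible there.

All alternatives of each non-terminal have pairwise disjoint FIRST sets.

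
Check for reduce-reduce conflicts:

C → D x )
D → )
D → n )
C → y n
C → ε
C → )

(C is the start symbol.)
Augment with C' → C and build the canonical LR(0) collection (I0 = CLOSURE({[C' → . C]}), then GOTO on every symbol after a dot until no new states appear). It has 10 states:
  I0: { [C → . )], [C → . D x )], [C → . y n], [C → .], [C' → . C], [D → . )], [D → . n )] }  — shift, reduce
  I1: { [C → ) .], [D → ) .] }  — 2 reduces
  I2: { [C' → C .] }  — accept
  I3: { [C → D . x )] }  — shift
  I4: { [D → n . )] }  — shift
  I5: { [C → y . n] }  — shift
  I6: { [C → y n .] }  — reduce
  I7: { [D → n ) .] }  — reduce
  I8: { [C → D x . )] }  — shift
  I9: { [C → D x ) .] }  — reduce

I1 contains complete items [C → ) .], [D → ) .] — reduce-reduce conflict.

Answer: Yes — I1: [C → ) .] vs [D → ) .]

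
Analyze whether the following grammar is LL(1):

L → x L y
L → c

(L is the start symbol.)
A grammar is LL(1) if for each non-terminal N with multiple productions, the predict sets of those productions are pairwise disjoint, where PREDICT(N → α) = (FIRST(α) \ {ε}) ∪ (FOLLOW(N) if α ⇒* ε).

For L:
  PREDICT(L → x L y) = { 'x' }
  PREDICT(L → c) = { 'c' }

All predict sets are disjoint. The grammar IS LL(1).

Answer: Yes, the grammar is LL(1).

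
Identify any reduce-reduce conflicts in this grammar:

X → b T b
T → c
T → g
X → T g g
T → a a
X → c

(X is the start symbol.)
Yes — I5: [T → c .] vs [X → c .]

Augment with X' → X and build the canonical LR(0) collection (I0 = CLOSURE({[X' → . X]}), then GOTO on every symbol after a dot until no new states appear). It has 13 states:
  I0: { [T → . a a], [T → . c], [T → . g], [X → . T g g], [X → . b T b], [X → . c], [X' → . X] }  — shift
  I1: { [X → T . g g] }  — shift
  I2: { [X' → X .] }  — accept
  I3: { [T → a . a] }  — shift
  I4: { [T → . a a], [T → . c], [T → . g], [X → b . T b] }  — shift
  I5: { [T → c .], [X → c .] }  — 2 reduces
  I6: { [T → g .] }  — reduce
  I7: { [X → b T . b] }  — shift
  I8: { [T → c .] }  — reduce
  I9: { [X → b T b .] }  — reduce
  I10: { [T → a a .] }  — reduce
  I11: { [X → T g . g] }  — shift
  I12: { [X → T g g .] }  — reduce

I5 contains complete items [T → c .], [X → c .] — reduce-reduce conflict.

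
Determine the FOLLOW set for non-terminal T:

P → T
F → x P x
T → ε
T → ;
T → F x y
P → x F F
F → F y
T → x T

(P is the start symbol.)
{ $, 'x' }

In P → T: T is at the end, add FOLLOW(P)
In T → x T: T is at the end; this adds FOLLOW(T) to itself — nothing new

The FOLLOW sets referred to above (computed the same way, to a fixed point):
  FOLLOW(P) = { $, 'x' }

Taking the union: FOLLOW(T) = { $, 'x' }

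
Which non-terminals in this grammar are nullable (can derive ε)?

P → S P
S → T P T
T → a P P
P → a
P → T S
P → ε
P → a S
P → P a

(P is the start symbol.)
A non-terminal is nullable if it can derive ε (the empty string): either it has an ε-production, or it has a production whose right-hand side consists entirely of nullable non-terminals.

ε-productions: P → ε
So P is immediately nullable.
No further non-terminal can be added: every production for the remaining non-terminals contains a terminal or a non-nullable non-terminal.
Nullable = { 'P' }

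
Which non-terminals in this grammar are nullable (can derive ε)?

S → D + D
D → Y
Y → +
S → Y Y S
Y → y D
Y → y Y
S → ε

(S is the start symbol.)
{ 'S' }

A non-terminal is nullable if it can derive ε (the empty string): either it has an ε-production, or it has a production whose right-hand side consists entirely of nullable non-terminals.

ε-productions: S → ε
So S is immediately nullable.
No further non-terminal can be added: every production for the remaining non-terminals contains a terminal or a non-nullable non-terminal.
Nullable = { 'S' }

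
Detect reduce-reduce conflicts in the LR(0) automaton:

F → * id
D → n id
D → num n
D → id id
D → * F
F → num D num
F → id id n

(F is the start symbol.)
Augment with F' → F and build the canonical LR(0) collection (I0 = CLOSURE({[F' → . F]}), then GOTO on every symbol after a dot until no new states appear). It has 18 states:
  I0: { [F → . * id], [F → . id id n], [F → . num D num], [F' → . F] }  — shift
  I1: { [F → * . id] }  — shift
  I2: { [F' → F .] }  — accept
  I3: { [F → id . id n] }  — shift
  I4: { [D → . * F], [D → . id id], [D → . n id], [D → . num n], [F → num . D num] }  — shift
  I5: { [D → * . F], [F → . * id], [F → . id id n], [F → . num D num] }  — shift
  I6: { [F → num D . num] }  — shift
  I7: { [D → id . id] }  — shift
  I8: { [D → n . id] }  — shift
  I9: { [D → num . n] }  — shift
  I10: { [D → num n .] }  — reduce
  I11: { [D → n id .] }  — reduce
  I12: { [D → id id .] }  — reduce
  I13: { [F → num D num .] }  — reduce
  I14: { [D → * F .] }  — reduce
  I15: { [F → id id . n] }  — shift
  I16: { [F → id id n .] }  — reduce
  I17: { [F → * id .] }  — reduce

No state contains more than one complete item.

Answer: No reduce-reduce conflicts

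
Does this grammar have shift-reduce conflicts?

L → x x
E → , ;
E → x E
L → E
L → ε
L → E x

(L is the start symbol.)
A shift-reduce conflict occurs when an LR(0) state has both:
  - a complete (reduce) item [A → α .] (dot at the end), and
  - a shift item [B → β . c γ] (dot before a terminal).

Augment with L' → L and build the canonical LR(0) collection (I0 = CLOSURE({[L' → . L]}), then GOTO on every symbol after a dot until no new states appear). It has 10 states:
  I0: { [E → . , ;], [E → . x E], [L → . E x], [L → . E], [L → . x x], [L → .], [L' → . L] }  — shift, reduce
  I1: { [E → , . ;] }  — shift
  I2: { [L → E . x], [L → E .] }  — shift, reduce
  I3: { [L' → L .] }  — accept
  I4: { [E → . , ;], [E → . x E], [E → x . E], [L → x . x] }  — shift
  I5: { [E → x E .] }  — reduce
  I6: { [E → . , ;], [E → . x E], [E → x . E], [L → x x .] }  — shift, reduce
  I7: { [E → . , ;], [E → . x E], [E → x . E] }  — shift
  I8: { [L → E x .] }  — reduce
  I9: { [E → , ; .] }  — reduce

I0 contains reduce item [L → .] and shift items [E → . , ;], [E → . x E], [L → . x x] — shift-reduce conflict.
I2 contains reduce item [L → E .] and shift item [L → E . x] — shift-reduce conflict.
I6 contains reduce item [L → x x .] and shift items [E → . , ;], [E → . x E] — shift-reduce conflict.

Answer: Yes — I0: [L → .] vs [E → . , ;]; I2: [L → E .] vs [L → E . x]; I6: [L → x x .] vs [E → . , ;]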